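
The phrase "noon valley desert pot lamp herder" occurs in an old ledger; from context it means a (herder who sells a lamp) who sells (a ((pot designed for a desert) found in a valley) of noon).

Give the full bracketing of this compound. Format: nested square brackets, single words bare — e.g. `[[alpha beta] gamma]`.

[[noon [valley [desert pot]]] [lamp herder]]

The outermost head in the paraphrase is "herder" (specifically "lamp herder"), modified by "noon valley desert pot".
Within "noon valley desert pot", the head is "pot" (specifically "valley desert pot") and the modifier is "noon".
Within "valley desert pot", the head is "pot" (specifically "desert pot") and the modifier is "valley".
Within "desert pot", the head is "pot" and the modifier is "desert".
Within "lamp herder", the head is "herder" and the modifier is "lamp".
Putting it together: [[noon [valley [desert pot]]] [lamp herder]].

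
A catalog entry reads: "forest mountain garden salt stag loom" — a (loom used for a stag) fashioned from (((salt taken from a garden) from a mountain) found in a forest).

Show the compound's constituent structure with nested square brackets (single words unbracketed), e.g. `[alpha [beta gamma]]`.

The outermost head in the paraphrase is "loom" (specifically "stag loom"), modified by "forest mountain garden salt".
"forest mountain garden salt" → head "salt" (specifically "mountain garden salt"), modifier "forest".
"mountain garden salt" → head "salt" (specifically "garden salt"), modifier "mountain".
"garden salt" → head "salt", modifier "garden".
"stag loom" → head "loom", modifier "stag".
Putting it together: [[forest [mountain [garden salt]]] [stag loom]].

[[forest [mountain [garden salt]]] [stag loom]]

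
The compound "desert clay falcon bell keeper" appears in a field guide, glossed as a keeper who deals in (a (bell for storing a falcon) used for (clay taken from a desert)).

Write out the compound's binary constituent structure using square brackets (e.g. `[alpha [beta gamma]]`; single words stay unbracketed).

[[[desert clay] [falcon bell]] keeper]

Overall it is a kind of keeper; the modifier is "desert clay falcon bell".
Within "desert clay falcon bell", the head is "bell" (specifically "falcon bell") and the modifier is "desert clay".
Within "desert clay", the head is "clay" and the modifier is "desert".
Within "falcon bell", the head is "bell" and the modifier is "falcon".
So the structure is [[[desert clay] [falcon bell]] keeper].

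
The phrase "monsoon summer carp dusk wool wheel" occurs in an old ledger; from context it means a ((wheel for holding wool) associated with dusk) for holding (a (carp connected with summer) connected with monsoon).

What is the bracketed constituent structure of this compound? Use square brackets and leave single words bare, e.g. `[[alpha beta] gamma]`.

Whole compound: head "wheel" (specifically "dusk wool wheel"), modifier "monsoon summer carp".
Within "monsoon summer carp", the head is "carp" (specifically "summer carp") and the modifier is "monsoon".
Within "summer carp", the head is "carp" and the modifier is "summer".
Within "dusk wool wheel", the head is "wheel" (specifically "wool wheel") and the modifier is "dusk".
Within "wool wheel", the head is "wheel" and the modifier is "wool".
So the structure is [[monsoon [summer carp]] [dusk [wool wheel]]].

[[monsoon [summer carp]] [dusk [wool wheel]]]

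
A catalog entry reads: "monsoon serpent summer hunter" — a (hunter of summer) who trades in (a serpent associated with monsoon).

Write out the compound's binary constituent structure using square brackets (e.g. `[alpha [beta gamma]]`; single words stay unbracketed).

Overall it is a kind of hunter (specifically "summer hunter"); the modifier is "monsoon serpent".
Inside "monsoon serpent": head "serpent", modifier "monsoon".
Inside "summer hunter": head "hunter", modifier "summer".
Assembled: [[monsoon serpent] [summer hunter]].

[[monsoon serpent] [summer hunter]]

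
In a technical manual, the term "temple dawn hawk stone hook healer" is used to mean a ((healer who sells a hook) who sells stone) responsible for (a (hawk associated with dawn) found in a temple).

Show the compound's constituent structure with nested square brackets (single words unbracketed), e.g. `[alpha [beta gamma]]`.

[[temple [dawn hawk]] [stone [hook healer]]]

At the top level: head "healer" (specifically "stone hook healer"); modifier "temple dawn hawk".
"temple dawn hawk" → head "hawk" (specifically "dawn hawk"), modifier "temple".
"dawn hawk" → head "hawk", modifier "dawn".
"stone hook healer" → head "healer" (specifically "hook healer"), modifier "stone".
"hook healer" → head "healer", modifier "hook".
Assembled: [[temple [dawn hawk]] [stone [hook healer]]].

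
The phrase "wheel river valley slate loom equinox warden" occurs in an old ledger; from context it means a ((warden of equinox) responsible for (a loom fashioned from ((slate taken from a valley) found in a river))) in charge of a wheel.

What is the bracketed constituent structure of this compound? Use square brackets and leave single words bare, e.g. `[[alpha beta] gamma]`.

[wheel [[[river [valley slate]] loom] [equinox warden]]]

Overall it is a kind of warden (specifically "river valley slate loom equinox warden"); the modifier is "wheel".
Inside "river valley slate loom equinox warden": head "warden" (specifically "equinox warden"), modifier "river valley slate loom".
Inside "river valley slate loom": head "loom", modifier "river valley slate".
Inside "river valley slate": head "slate" (specifically "valley slate"), modifier "river".
Inside "valley slate": head "slate", modifier "valley".
Inside "equinox warden": head "warden", modifier "equinox".
Assembled: [wheel [[[river [valley slate]] loom] [equinox warden]]].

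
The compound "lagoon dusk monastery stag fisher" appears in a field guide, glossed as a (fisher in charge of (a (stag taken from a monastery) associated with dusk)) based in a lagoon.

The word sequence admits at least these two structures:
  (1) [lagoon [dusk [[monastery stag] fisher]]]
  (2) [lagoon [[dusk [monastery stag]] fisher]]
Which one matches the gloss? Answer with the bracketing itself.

[lagoon [[dusk [monastery stag]] fisher]]

The paraphrase's head is the "fisher" part ("dusk monastery stag fisher"); its modifier is "lagoon".
That top-level split, carried through the inner groups, gives [lagoon [[dusk [monastery stag]] fisher]].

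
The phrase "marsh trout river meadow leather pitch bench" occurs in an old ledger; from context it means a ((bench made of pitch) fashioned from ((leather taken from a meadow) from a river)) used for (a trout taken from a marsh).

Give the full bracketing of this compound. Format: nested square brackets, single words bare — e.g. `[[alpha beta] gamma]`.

[[marsh trout] [[river [meadow leather]] [pitch bench]]]

At the top level: head "bench" (specifically "river meadow leather pitch bench"); modifier "marsh trout".
Within "marsh trout", the head is "trout" and the modifier is "marsh".
Within "river meadow leather pitch bench", the head is "bench" (specifically "pitch bench") and the modifier is "river meadow leather".
Within "river meadow leather", the head is "leather" (specifically "meadow leather") and the modifier is "river".
Within "meadow leather", the head is "leather" and the modifier is "meadow".
Within "pitch bench", the head is "bench" and the modifier is "pitch".
Assembled: [[marsh trout] [[river [meadow leather]] [pitch bench]]].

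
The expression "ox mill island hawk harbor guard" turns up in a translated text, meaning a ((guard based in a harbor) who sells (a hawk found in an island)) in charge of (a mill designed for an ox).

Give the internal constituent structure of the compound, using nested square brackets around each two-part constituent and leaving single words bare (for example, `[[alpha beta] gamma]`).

At the top level: head "guard" (specifically "island hawk harbor guard"); modifier "ox mill".
"ox mill" → head "mill", modifier "ox".
"island hawk harbor guard" → head "guard" (specifically "harbor guard"), modifier "island hawk".
"island hawk" → head "hawk", modifier "island".
"harbor guard" → head "guard", modifier "harbor".
Putting it together: [[ox mill] [[island hawk] [harbor guard]]].

[[ox mill] [[island hawk] [harbor guard]]]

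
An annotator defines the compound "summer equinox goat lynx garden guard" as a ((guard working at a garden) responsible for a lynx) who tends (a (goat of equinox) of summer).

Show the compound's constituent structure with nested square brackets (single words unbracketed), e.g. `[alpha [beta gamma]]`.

Whole compound: head "guard" (specifically "lynx garden guard"), modifier "summer equinox goat".
"summer equinox goat" → head "goat" (specifically "equinox goat"), modifier "summer".
"equinox goat" → head "goat", modifier "equinox".
"lynx garden guard" → head "guard" (specifically "garden guard"), modifier "lynx".
"garden guard" → head "guard", modifier "garden".
So the structure is [[summer [equinox goat]] [lynx [garden guard]]].

[[summer [equinox goat]] [lynx [garden guard]]]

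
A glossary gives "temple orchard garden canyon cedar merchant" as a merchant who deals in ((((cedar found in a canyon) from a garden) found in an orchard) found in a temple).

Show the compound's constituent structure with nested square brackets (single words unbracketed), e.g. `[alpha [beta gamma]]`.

[[temple [orchard [garden [canyon cedar]]]] merchant]

Overall it is a kind of merchant; the modifier is "temple orchard garden canyon cedar".
Inside "temple orchard garden canyon cedar": head "cedar" (specifically "orchard garden canyon cedar"), modifier "temple".
Inside "orchard garden canyon cedar": head "cedar" (specifically "garden canyon cedar"), modifier "orchard".
Inside "garden canyon cedar": head "cedar" (specifically "canyon cedar"), modifier "garden".
Inside "canyon cedar": head "cedar", modifier "canyon".
Assembled: [[temple [orchard [garden [canyon cedar]]]] merchant].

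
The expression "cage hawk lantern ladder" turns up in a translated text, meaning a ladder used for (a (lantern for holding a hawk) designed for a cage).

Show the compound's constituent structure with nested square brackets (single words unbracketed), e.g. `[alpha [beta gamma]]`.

Overall it is a kind of ladder; the modifier is "cage hawk lantern".
Inside "cage hawk lantern": head "lantern" (specifically "hawk lantern"), modifier "cage".
Inside "hawk lantern": head "lantern", modifier "hawk".
Assembled: [[cage [hawk lantern]] ladder].

[[cage [hawk lantern]] ladder]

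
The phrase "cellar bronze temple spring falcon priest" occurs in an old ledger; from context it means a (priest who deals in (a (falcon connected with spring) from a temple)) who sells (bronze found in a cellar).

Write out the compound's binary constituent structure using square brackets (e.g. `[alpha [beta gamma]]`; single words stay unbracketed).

[[cellar bronze] [[temple [spring falcon]] priest]]

Overall it is a kind of priest (specifically "temple spring falcon priest"); the modifier is "cellar bronze".
Inside "cellar bronze": head "bronze", modifier "cellar".
Inside "temple spring falcon priest": head "priest", modifier "temple spring falcon".
Inside "temple spring falcon": head "falcon" (specifically "spring falcon"), modifier "temple".
Inside "spring falcon": head "falcon", modifier "spring".
Assembled: [[cellar bronze] [[temple [spring falcon]] priest]].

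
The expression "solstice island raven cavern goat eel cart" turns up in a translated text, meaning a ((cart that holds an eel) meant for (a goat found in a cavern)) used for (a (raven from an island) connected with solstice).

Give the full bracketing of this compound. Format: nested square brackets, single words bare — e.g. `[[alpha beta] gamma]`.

[[solstice [island raven]] [[cavern goat] [eel cart]]]

Overall it is a kind of cart (specifically "cavern goat eel cart"); the modifier is "solstice island raven".
"solstice island raven" → head "raven" (specifically "island raven"), modifier "solstice".
"island raven" → head "raven", modifier "island".
"cavern goat eel cart" → head "cart" (specifically "eel cart"), modifier "cavern goat".
"cavern goat" → head "goat", modifier "cavern".
"eel cart" → head "cart", modifier "eel".
Putting it together: [[solstice [island raven]] [[cavern goat] [eel cart]]].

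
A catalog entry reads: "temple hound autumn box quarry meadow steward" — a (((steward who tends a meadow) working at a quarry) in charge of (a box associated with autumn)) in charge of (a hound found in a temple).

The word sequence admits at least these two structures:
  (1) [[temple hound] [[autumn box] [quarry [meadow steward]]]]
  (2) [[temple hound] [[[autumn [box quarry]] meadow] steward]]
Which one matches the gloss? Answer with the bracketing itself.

The paraphrase's head is the "steward" part ("autumn box quarry meadow steward"); its modifier is "temple hound".
That top-level split, carried through the inner groups, gives [[temple hound] [[autumn box] [quarry [meadow steward]]]].

[[temple hound] [[autumn box] [quarry [meadow steward]]]]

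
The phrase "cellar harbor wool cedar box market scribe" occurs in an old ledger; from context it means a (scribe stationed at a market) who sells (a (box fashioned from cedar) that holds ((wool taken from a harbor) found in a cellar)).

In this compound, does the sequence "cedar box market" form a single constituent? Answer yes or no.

The top-level split is [cellar harbor wool cedar box] [market scribe]; the full structure is [[[cellar [harbor wool]] [cedar box]] [market scribe]].
"cedar box market" straddles a constituent boundary, so it is not a single unit.

no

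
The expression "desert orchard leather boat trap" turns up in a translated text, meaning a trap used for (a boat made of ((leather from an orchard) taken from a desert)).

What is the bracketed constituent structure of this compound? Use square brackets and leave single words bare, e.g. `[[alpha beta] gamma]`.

At the top level: head "trap"; modifier "desert orchard leather boat".
Within "desert orchard leather boat", the head is "boat" and the modifier is "desert orchard leather".
Within "desert orchard leather", the head is "leather" (specifically "orchard leather") and the modifier is "desert".
Within "orchard leather", the head is "leather" and the modifier is "orchard".
Putting it together: [[[desert [orchard leather]] boat] trap].

[[[desert [orchard leather]] boat] trap]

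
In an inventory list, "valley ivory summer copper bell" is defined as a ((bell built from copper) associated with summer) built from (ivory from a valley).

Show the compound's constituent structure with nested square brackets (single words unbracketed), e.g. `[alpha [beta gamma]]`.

The outermost head in the paraphrase is "bell" (specifically "summer copper bell"), modified by "valley ivory".
Within "valley ivory", the head is "ivory" and the modifier is "valley".
Within "summer copper bell", the head is "bell" (specifically "copper bell") and the modifier is "summer".
Within "copper bell", the head is "bell" and the modifier is "copper".
So the structure is [[valley ivory] [summer [copper bell]]].

[[valley ivory] [summer [copper bell]]]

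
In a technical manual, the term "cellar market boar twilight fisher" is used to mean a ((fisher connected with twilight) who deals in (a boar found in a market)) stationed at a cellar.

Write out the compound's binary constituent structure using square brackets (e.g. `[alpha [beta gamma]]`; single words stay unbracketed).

[cellar [[market boar] [twilight fisher]]]

Whole compound: head "fisher" (specifically "market boar twilight fisher"), modifier "cellar".
"market boar twilight fisher" → head "fisher" (specifically "twilight fisher"), modifier "market boar".
"market boar" → head "boar", modifier "market".
"twilight fisher" → head "fisher", modifier "twilight".
Putting it together: [cellar [[market boar] [twilight fisher]]].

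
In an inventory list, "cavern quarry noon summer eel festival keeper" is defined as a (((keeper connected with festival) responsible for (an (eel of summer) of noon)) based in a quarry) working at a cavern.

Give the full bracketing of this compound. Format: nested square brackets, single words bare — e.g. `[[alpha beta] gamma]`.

Whole compound: head "keeper" (specifically "quarry noon summer eel festival keeper"), modifier "cavern".
Inside "quarry noon summer eel festival keeper": head "keeper" (specifically "noon summer eel festival keeper"), modifier "quarry".
Inside "noon summer eel festival keeper": head "keeper" (specifically "festival keeper"), modifier "noon summer eel".
Inside "noon summer eel": head "eel" (specifically "summer eel"), modifier "noon".
Inside "summer eel": head "eel", modifier "summer".
Inside "festival keeper": head "keeper", modifier "festival".
Putting it together: [cavern [quarry [[noon [summer eel]] [festival keeper]]]].

[cavern [quarry [[noon [summer eel]] [festival keeper]]]]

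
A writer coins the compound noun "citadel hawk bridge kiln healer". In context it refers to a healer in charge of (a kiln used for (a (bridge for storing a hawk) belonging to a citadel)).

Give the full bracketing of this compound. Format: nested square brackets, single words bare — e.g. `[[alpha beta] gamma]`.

[[[citadel [hawk bridge]] kiln] healer]

The outermost head in the paraphrase is "healer", modified by "citadel hawk bridge kiln".
Inside "citadel hawk bridge kiln": head "kiln", modifier "citadel hawk bridge".
Inside "citadel hawk bridge": head "bridge" (specifically "hawk bridge"), modifier "citadel".
Inside "hawk bridge": head "bridge", modifier "hawk".
Assembled: [[[citadel [hawk bridge]] kiln] healer].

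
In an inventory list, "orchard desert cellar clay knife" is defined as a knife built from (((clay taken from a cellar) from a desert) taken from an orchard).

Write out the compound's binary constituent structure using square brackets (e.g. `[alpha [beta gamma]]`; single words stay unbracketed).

Overall it is a kind of knife; the modifier is "orchard desert cellar clay".
"orchard desert cellar clay" → head "clay" (specifically "desert cellar clay"), modifier "orchard".
"desert cellar clay" → head "clay" (specifically "cellar clay"), modifier "desert".
"cellar clay" → head "clay", modifier "cellar".
Assembled: [[orchard [desert [cellar clay]]] knife].

[[orchard [desert [cellar clay]]] knife]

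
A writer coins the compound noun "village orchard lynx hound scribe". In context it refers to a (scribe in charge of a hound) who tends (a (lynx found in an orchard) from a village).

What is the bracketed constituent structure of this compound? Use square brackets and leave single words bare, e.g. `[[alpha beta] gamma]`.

Whole compound: head "scribe" (specifically "hound scribe"), modifier "village orchard lynx".
Within "village orchard lynx", the head is "lynx" (specifically "orchard lynx") and the modifier is "village".
Within "orchard lynx", the head is "lynx" and the modifier is "orchard".
Within "hound scribe", the head is "scribe" and the modifier is "hound".
So the structure is [[village [orchard lynx]] [hound scribe]].

[[village [orchard lynx]] [hound scribe]]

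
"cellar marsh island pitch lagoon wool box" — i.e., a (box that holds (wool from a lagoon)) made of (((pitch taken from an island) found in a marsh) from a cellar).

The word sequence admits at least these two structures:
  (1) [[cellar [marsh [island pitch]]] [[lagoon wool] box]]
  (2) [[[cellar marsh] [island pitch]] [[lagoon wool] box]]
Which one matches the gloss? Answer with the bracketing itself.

[[cellar [marsh [island pitch]]] [[lagoon wool] box]]

The paraphrase's head is the "box" part ("lagoon wool box"); its modifier is "cellar marsh island pitch".
That top-level split, carried through the inner groups, gives [[cellar [marsh [island pitch]]] [[lagoon wool] box]].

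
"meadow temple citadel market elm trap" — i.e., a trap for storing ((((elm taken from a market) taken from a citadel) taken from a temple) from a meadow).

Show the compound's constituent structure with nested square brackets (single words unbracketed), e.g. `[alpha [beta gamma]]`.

The outermost head in the paraphrase is "trap", modified by "meadow temple citadel market elm".
"meadow temple citadel market elm" → head "elm" (specifically "temple citadel market elm"), modifier "meadow".
"temple citadel market elm" → head "elm" (specifically "citadel market elm"), modifier "temple".
"citadel market elm" → head "elm" (specifically "market elm"), modifier "citadel".
"market elm" → head "elm", modifier "market".
So the structure is [[meadow [temple [citadel [market elm]]]] trap].

[[meadow [temple [citadel [market elm]]]] trap]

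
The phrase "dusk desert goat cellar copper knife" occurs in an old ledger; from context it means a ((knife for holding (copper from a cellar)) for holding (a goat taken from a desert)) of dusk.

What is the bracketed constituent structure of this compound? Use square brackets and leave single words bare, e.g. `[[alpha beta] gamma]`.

At the top level: head "knife" (specifically "desert goat cellar copper knife"); modifier "dusk".
"desert goat cellar copper knife" → head "knife" (specifically "cellar copper knife"), modifier "desert goat".
"desert goat" → head "goat", modifier "desert".
"cellar copper knife" → head "knife", modifier "cellar copper".
"cellar copper" → head "copper", modifier "cellar".
So the structure is [dusk [[desert goat] [[cellar copper] knife]]].

[dusk [[desert goat] [[cellar copper] knife]]]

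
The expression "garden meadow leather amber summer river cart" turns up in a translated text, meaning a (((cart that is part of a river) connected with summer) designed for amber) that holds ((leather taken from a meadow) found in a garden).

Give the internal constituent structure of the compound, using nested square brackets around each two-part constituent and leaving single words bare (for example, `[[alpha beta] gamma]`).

[[garden [meadow leather]] [amber [summer [river cart]]]]

Whole compound: head "cart" (specifically "amber summer river cart"), modifier "garden meadow leather".
Within "garden meadow leather", the head is "leather" (specifically "meadow leather") and the modifier is "garden".
Within "meadow leather", the head is "leather" and the modifier is "meadow".
Within "amber summer river cart", the head is "cart" (specifically "summer river cart") and the modifier is "amber".
Within "summer river cart", the head is "cart" (specifically "river cart") and the modifier is "summer".
Within "river cart", the head is "cart" and the modifier is "river".
Putting it together: [[garden [meadow leather]] [amber [summer [river cart]]]].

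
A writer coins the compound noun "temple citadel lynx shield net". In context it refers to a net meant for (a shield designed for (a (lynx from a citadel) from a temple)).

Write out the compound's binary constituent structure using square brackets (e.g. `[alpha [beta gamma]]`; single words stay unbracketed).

At the top level: head "net"; modifier "temple citadel lynx shield".
Within "temple citadel lynx shield", the head is "shield" and the modifier is "temple citadel lynx".
Within "temple citadel lynx", the head is "lynx" (specifically "citadel lynx") and the modifier is "temple".
Within "citadel lynx", the head is "lynx" and the modifier is "citadel".
Assembled: [[[temple [citadel lynx]] shield] net].

[[[temple [citadel lynx]] shield] net]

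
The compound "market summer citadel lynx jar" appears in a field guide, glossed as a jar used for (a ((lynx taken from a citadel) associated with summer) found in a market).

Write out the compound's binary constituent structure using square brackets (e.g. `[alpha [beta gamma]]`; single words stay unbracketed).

The outermost head in the paraphrase is "jar", modified by "market summer citadel lynx".
Inside "market summer citadel lynx": head "lynx" (specifically "summer citadel lynx"), modifier "market".
Inside "summer citadel lynx": head "lynx" (specifically "citadel lynx"), modifier "summer".
Inside "citadel lynx": head "lynx", modifier "citadel".
Assembled: [[market [summer [citadel lynx]]] jar].

[[market [summer [citadel lynx]]] jar]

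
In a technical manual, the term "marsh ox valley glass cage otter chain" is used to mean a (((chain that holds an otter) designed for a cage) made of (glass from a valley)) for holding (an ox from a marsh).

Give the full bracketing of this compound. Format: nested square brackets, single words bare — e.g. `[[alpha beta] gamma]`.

At the top level: head "chain" (specifically "valley glass cage otter chain"); modifier "marsh ox".
Inside "marsh ox": head "ox", modifier "marsh".
Inside "valley glass cage otter chain": head "chain" (specifically "cage otter chain"), modifier "valley glass".
Inside "valley glass": head "glass", modifier "valley".
Inside "cage otter chain": head "chain" (specifically "otter chain"), modifier "cage".
Inside "otter chain": head "chain", modifier "otter".
So the structure is [[marsh ox] [[valley glass] [cage [otter chain]]]].

[[marsh ox] [[valley glass] [cage [otter chain]]]]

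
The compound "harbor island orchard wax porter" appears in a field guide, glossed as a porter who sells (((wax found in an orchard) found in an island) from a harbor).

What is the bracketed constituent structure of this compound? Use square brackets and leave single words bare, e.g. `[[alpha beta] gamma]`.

[[harbor [island [orchard wax]]] porter]

At the top level: head "porter"; modifier "harbor island orchard wax".
Inside "harbor island orchard wax": head "wax" (specifically "island orchard wax"), modifier "harbor".
Inside "island orchard wax": head "wax" (specifically "orchard wax"), modifier "island".
Inside "orchard wax": head "wax", modifier "orchard".
Assembled: [[harbor [island [orchard wax]]] porter].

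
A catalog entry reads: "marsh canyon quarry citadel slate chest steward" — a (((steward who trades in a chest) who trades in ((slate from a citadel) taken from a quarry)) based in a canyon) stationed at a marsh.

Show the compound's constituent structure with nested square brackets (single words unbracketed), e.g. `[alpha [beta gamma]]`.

[marsh [canyon [[quarry [citadel slate]] [chest steward]]]]

Whole compound: head "steward" (specifically "canyon quarry citadel slate chest steward"), modifier "marsh".
Within "canyon quarry citadel slate chest steward", the head is "steward" (specifically "quarry citadel slate chest steward") and the modifier is "canyon".
Within "quarry citadel slate chest steward", the head is "steward" (specifically "chest steward") and the modifier is "quarry citadel slate".
Within "quarry citadel slate", the head is "slate" (specifically "citadel slate") and the modifier is "quarry".
Within "citadel slate", the head is "slate" and the modifier is "citadel".
Within "chest steward", the head is "steward" and the modifier is "chest".
Putting it together: [marsh [canyon [[quarry [citadel slate]] [chest steward]]]].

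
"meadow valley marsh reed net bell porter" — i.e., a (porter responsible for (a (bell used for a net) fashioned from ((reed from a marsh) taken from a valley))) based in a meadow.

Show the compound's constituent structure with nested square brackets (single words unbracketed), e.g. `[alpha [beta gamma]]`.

[meadow [[[valley [marsh reed]] [net bell]] porter]]

Whole compound: head "porter" (specifically "valley marsh reed net bell porter"), modifier "meadow".
Inside "valley marsh reed net bell porter": head "porter", modifier "valley marsh reed net bell".
Inside "valley marsh reed net bell": head "bell" (specifically "net bell"), modifier "valley marsh reed".
Inside "valley marsh reed": head "reed" (specifically "marsh reed"), modifier "valley".
Inside "marsh reed": head "reed", modifier "marsh".
Inside "net bell": head "bell", modifier "net".
Putting it together: [meadow [[[valley [marsh reed]] [net bell]] porter]].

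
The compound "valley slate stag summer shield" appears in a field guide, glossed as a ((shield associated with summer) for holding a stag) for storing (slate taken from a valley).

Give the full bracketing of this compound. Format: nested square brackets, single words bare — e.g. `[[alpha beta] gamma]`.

Whole compound: head "shield" (specifically "stag summer shield"), modifier "valley slate".
Inside "valley slate": head "slate", modifier "valley".
Inside "stag summer shield": head "shield" (specifically "summer shield"), modifier "stag".
Inside "summer shield": head "shield", modifier "summer".
Assembled: [[valley slate] [stag [summer shield]]].

[[valley slate] [stag [summer shield]]]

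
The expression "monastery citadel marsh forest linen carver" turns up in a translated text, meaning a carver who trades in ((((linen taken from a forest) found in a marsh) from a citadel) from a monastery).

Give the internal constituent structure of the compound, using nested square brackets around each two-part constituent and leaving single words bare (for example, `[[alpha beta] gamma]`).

Overall it is a kind of carver; the modifier is "monastery citadel marsh forest linen".
Within "monastery citadel marsh forest linen", the head is "linen" (specifically "citadel marsh forest linen") and the modifier is "monastery".
Within "citadel marsh forest linen", the head is "linen" (specifically "marsh forest linen") and the modifier is "citadel".
Within "marsh forest linen", the head is "linen" (specifically "forest linen") and the modifier is "marsh".
Within "forest linen", the head is "linen" and the modifier is "forest".
Assembled: [[monastery [citadel [marsh [forest linen]]]] carver].

[[monastery [citadel [marsh [forest linen]]]] carver]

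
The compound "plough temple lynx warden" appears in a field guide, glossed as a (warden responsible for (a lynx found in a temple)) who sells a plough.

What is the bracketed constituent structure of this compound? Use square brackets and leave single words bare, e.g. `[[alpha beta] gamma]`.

[plough [[temple lynx] warden]]

Overall it is a kind of warden (specifically "temple lynx warden"); the modifier is "plough".
"temple lynx warden" → head "warden", modifier "temple lynx".
"temple lynx" → head "lynx", modifier "temple".
Putting it together: [plough [[temple lynx] warden]].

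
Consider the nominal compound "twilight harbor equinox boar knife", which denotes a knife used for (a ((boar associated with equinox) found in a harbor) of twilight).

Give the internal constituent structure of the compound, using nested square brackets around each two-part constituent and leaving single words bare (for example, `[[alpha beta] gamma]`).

The outermost head in the paraphrase is "knife", modified by "twilight harbor equinox boar".
"twilight harbor equinox boar" → head "boar" (specifically "harbor equinox boar"), modifier "twilight".
"harbor equinox boar" → head "boar" (specifically "equinox boar"), modifier "harbor".
"equinox boar" → head "boar", modifier "equinox".
So the structure is [[twilight [harbor [equinox boar]]] knife].

[[twilight [harbor [equinox boar]]] knife]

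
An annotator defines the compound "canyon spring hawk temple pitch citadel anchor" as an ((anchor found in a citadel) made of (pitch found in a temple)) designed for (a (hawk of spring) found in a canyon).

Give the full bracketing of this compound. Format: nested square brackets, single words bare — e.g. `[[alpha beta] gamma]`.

Whole compound: head "anchor" (specifically "temple pitch citadel anchor"), modifier "canyon spring hawk".
"canyon spring hawk" → head "hawk" (specifically "spring hawk"), modifier "canyon".
"spring hawk" → head "hawk", modifier "spring".
"temple pitch citadel anchor" → head "anchor" (specifically "citadel anchor"), modifier "temple pitch".
"temple pitch" → head "pitch", modifier "temple".
"citadel anchor" → head "anchor", modifier "citadel".
Putting it together: [[canyon [spring hawk]] [[temple pitch] [citadel anchor]]].

[[canyon [spring hawk]] [[temple pitch] [citadel anchor]]]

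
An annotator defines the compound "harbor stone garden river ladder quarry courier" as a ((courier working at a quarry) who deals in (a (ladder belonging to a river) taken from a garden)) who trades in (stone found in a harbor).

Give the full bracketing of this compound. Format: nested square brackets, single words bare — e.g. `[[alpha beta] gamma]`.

The outermost head in the paraphrase is "courier" (specifically "garden river ladder quarry courier"), modified by "harbor stone".
"harbor stone" → head "stone", modifier "harbor".
"garden river ladder quarry courier" → head "courier" (specifically "quarry courier"), modifier "garden river ladder".
"garden river ladder" → head "ladder" (specifically "river ladder"), modifier "garden".
"river ladder" → head "ladder", modifier "river".
"quarry courier" → head "courier", modifier "quarry".
Assembled: [[harbor stone] [[garden [river ladder]] [quarry courier]]].

[[harbor stone] [[garden [river ladder]] [quarry courier]]]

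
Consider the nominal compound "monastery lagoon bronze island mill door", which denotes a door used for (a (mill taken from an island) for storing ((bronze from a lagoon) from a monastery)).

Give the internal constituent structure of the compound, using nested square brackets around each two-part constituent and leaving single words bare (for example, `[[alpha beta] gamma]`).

[[[monastery [lagoon bronze]] [island mill]] door]

Whole compound: head "door", modifier "monastery lagoon bronze island mill".
"monastery lagoon bronze island mill" → head "mill" (specifically "island mill"), modifier "monastery lagoon bronze".
"monastery lagoon bronze" → head "bronze" (specifically "lagoon bronze"), modifier "monastery".
"lagoon bronze" → head "bronze", modifier "lagoon".
"island mill" → head "mill", modifier "island".
So the structure is [[[monastery [lagoon bronze]] [island mill]] door].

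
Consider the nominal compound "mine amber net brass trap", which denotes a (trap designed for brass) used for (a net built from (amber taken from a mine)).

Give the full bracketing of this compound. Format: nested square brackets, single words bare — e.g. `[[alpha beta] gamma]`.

[[[mine amber] net] [brass trap]]

Overall it is a kind of trap (specifically "brass trap"); the modifier is "mine amber net".
Within "mine amber net", the head is "net" and the modifier is "mine amber".
Within "mine amber", the head is "amber" and the modifier is "mine".
Within "brass trap", the head is "trap" and the modifier is "brass".
Putting it together: [[[mine amber] net] [brass trap]].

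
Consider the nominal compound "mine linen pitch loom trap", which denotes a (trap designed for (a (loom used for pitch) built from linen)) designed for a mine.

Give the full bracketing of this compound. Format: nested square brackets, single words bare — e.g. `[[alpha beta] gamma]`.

Whole compound: head "trap" (specifically "linen pitch loom trap"), modifier "mine".
Within "linen pitch loom trap", the head is "trap" and the modifier is "linen pitch loom".
Within "linen pitch loom", the head is "loom" (specifically "pitch loom") and the modifier is "linen".
Within "pitch loom", the head is "loom" and the modifier is "pitch".
Assembled: [mine [[linen [pitch loom]] trap]].

[mine [[linen [pitch loom]] trap]]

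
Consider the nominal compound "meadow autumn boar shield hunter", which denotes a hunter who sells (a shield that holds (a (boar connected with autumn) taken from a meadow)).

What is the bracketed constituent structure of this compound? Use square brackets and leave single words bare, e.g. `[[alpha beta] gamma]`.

Whole compound: head "hunter", modifier "meadow autumn boar shield".
Within "meadow autumn boar shield", the head is "shield" and the modifier is "meadow autumn boar".
Within "meadow autumn boar", the head is "boar" (specifically "autumn boar") and the modifier is "meadow".
Within "autumn boar", the head is "boar" and the modifier is "autumn".
Putting it together: [[[meadow [autumn boar]] shield] hunter].

[[[meadow [autumn boar]] shield] hunter]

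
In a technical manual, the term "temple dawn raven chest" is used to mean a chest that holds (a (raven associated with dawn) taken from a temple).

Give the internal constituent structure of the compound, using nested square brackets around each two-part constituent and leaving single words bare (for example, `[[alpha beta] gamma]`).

Overall it is a kind of chest; the modifier is "temple dawn raven".
Within "temple dawn raven", the head is "raven" (specifically "dawn raven") and the modifier is "temple".
Within "dawn raven", the head is "raven" and the modifier is "dawn".
Assembled: [[temple [dawn raven]] chest].

[[temple [dawn raven]] chest]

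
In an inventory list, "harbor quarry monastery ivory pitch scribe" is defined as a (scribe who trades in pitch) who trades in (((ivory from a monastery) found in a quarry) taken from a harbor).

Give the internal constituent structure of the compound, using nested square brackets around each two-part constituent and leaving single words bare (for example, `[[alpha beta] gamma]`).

[[harbor [quarry [monastery ivory]]] [pitch scribe]]

The outermost head in the paraphrase is "scribe" (specifically "pitch scribe"), modified by "harbor quarry monastery ivory".
"harbor quarry monastery ivory" → head "ivory" (specifically "quarry monastery ivory"), modifier "harbor".
"quarry monastery ivory" → head "ivory" (specifically "monastery ivory"), modifier "quarry".
"monastery ivory" → head "ivory", modifier "monastery".
"pitch scribe" → head "scribe", modifier "pitch".
Putting it together: [[harbor [quarry [monastery ivory]]] [pitch scribe]].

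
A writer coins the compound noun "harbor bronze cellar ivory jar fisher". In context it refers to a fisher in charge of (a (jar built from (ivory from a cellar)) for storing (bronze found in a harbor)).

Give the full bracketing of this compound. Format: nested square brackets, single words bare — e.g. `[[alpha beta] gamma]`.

At the top level: head "fisher"; modifier "harbor bronze cellar ivory jar".
Inside "harbor bronze cellar ivory jar": head "jar" (specifically "cellar ivory jar"), modifier "harbor bronze".
Inside "harbor bronze": head "bronze", modifier "harbor".
Inside "cellar ivory jar": head "jar", modifier "cellar ivory".
Inside "cellar ivory": head "ivory", modifier "cellar".
Putting it together: [[[harbor bronze] [[cellar ivory] jar]] fisher].

[[[harbor bronze] [[cellar ivory] jar]] fisher]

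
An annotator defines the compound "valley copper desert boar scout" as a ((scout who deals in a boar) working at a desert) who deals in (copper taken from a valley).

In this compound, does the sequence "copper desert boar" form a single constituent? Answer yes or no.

The top-level split is [valley copper] [desert boar scout]; the full structure is [[valley copper] [desert [boar scout]]].
"copper desert boar" straddles a constituent boundary, so it is not a single unit.

no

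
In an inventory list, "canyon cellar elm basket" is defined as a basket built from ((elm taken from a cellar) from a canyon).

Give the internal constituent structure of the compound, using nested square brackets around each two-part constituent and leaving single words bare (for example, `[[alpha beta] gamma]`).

The outermost head in the paraphrase is "basket", modified by "canyon cellar elm".
Within "canyon cellar elm", the head is "elm" (specifically "cellar elm") and the modifier is "canyon".
Within "cellar elm", the head is "elm" and the modifier is "cellar".
Putting it together: [[canyon [cellar elm]] basket].

[[canyon [cellar elm]] basket]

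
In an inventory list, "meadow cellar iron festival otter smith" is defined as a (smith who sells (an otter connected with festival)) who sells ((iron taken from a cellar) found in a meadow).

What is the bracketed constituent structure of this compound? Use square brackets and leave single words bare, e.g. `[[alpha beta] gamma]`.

The outermost head in the paraphrase is "smith" (specifically "festival otter smith"), modified by "meadow cellar iron".
Inside "meadow cellar iron": head "iron" (specifically "cellar iron"), modifier "meadow".
Inside "cellar iron": head "iron", modifier "cellar".
Inside "festival otter smith": head "smith", modifier "festival otter".
Inside "festival otter": head "otter", modifier "festival".
So the structure is [[meadow [cellar iron]] [[festival otter] smith]].

[[meadow [cellar iron]] [[festival otter] smith]]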